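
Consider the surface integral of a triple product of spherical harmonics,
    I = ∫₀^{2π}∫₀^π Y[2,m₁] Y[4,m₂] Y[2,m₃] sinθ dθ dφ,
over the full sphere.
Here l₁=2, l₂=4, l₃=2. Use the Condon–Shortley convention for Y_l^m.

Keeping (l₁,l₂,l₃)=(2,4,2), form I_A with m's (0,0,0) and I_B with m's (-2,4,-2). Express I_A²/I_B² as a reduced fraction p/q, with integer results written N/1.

l's match ⇒ only the (l;m) 3-j factors differ between A and B.
A: triangle coeff Δ(2,4,2) = 1/630; Σ_t [2,2]: t=2:+1/16 = 1/16; (3j)²=2/35 [(2 4 2; 0 0 0)], sign=+1
B: triangle coeff Δ(2,4,2) = 1/630; Σ_t [4,4]: t=4:+1/576 = 1/576; (3j)²=1/9 [(2 4 2; -2 4 -2)], sign=+1
I_A²/I_B² = (2/35)/(1/9) = 18/35

18/35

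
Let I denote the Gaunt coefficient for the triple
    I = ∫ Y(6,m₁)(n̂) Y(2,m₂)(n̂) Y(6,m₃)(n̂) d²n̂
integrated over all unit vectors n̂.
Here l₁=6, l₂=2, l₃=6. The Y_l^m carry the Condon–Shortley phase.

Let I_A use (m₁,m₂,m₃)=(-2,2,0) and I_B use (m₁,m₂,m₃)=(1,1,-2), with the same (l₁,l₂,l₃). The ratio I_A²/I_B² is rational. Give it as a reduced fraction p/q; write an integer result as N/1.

14/3

Same 6,2,6: normalisation and zero-m 3j drop out of the ratio.
A: Δ: 2! 10! 2! / 15! → 1/90090; sum: t=2:+1/69120 = 1/69120; 3j²(6 2 6; -2 2 0) = Δ·Π!·Σ² = 4/143  (sign +1)
B: Δ: 2! 10! 2! / 15! → 1/90090; sum: t=1:−1/34560 t=2:+1/60480 = -1/80640; 3j²(6 2 6; 1 1 -2) = Δ·Π!·Σ² = 6/1001  (sign -1)
I_A²/I_B² = (4/143)/(6/1001) = 14/3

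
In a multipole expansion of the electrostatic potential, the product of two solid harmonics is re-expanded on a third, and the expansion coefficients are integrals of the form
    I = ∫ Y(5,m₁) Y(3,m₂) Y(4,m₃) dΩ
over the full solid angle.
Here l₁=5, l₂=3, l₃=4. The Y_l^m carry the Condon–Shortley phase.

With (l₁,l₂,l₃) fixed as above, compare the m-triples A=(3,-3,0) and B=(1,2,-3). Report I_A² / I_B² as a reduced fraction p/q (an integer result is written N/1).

Same 5,3,4: normalisation and zero-m 3j drop out of the ratio.
A: Δ: 4! 6! 2! / 13! → 1/180180; sum: t=0:+1/2304 = 1/2304; 3j²(5 3 4; 3 -3 0) = Δ·Π!·Σ² = 5/143  (sign +1)
B: Δ: 4! 6! 2! / 13! → 1/180180; sum: t=3:−1/1440 t=4:+1/17280 = -11/17280; 3j²(5 3 4; 1 2 -3) = Δ·Π!·Σ² = 11/468  (sign +1)
I_A²/I_B² = (5/143)/(11/468) = 180/121

180/121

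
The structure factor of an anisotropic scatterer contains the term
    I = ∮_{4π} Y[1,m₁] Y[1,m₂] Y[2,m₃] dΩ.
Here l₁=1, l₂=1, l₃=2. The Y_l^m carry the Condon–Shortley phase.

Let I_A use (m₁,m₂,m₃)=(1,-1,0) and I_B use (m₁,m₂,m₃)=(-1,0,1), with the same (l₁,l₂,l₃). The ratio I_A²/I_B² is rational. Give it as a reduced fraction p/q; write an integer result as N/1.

1/3

Shared (l₁,l₂,l₃)=(1,1,2): N and (l;000)² cancel in I_A²/I_B².
A: Δ = 0!·2!·2!/5! = 1/30; Racah Σ t=0..0: t=0:+1/4 = 1/4; ⇒ 3j(1 1 2; 1 -1 0)² = 1/30, sgn +1
B: Δ = 0!·2!·2!/5! = 1/30; Racah Σ t=0..0: t=0:+1/2 = 1/2; ⇒ 3j(1 1 2; -1 0 1)² = 1/10, sgn -1
I_A²/I_B² = (1/30)/(1/10) = 1/3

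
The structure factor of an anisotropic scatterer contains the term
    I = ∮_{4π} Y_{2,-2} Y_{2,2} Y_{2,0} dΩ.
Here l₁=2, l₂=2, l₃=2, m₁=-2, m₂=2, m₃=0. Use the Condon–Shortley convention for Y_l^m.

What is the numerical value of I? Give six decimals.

-0.180224

Rules hold: Σm=0, L=6 even, 0≤2≤4.
N = 5·5·5 = 125
Δ = 2!·2!·2!/7! = 1/630
Racah Σ t=0..2: t=0:+1/8 t=1:−1/1 t=2:+1/8 = -3/4
⇒ 3j(2 2 2; 0 0 0)² = 2/35, sgn -1
Racah Σ t=2..2: t=2:+1/8 = 1/8
⇒ 3j(2 2 2; -2 2 0)² = 2/35, sgn +1
4πI² = N·(3j₀)²·(3jₘ)² = 20/49
I = -1·√(0.408163/4π) = -0.18022375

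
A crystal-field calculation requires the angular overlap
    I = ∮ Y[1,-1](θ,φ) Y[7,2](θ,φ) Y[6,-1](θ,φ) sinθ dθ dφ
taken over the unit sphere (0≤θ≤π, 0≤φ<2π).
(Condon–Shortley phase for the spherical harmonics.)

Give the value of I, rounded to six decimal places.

0.209937

m-sum 0 ✓  L=14 even ✓  6≤6≤8 ✓
Π(2lᵢ+1) = 3×15×13 = 585
triangle coeff Δ(1,7,6) = 1/1365
Σ_t [1,1]: t=1:−1/518400 = -1/518400
(3j)²=7/195 [(1 7 6; 0 0 0)], sign=-1
Σ_t [2,2]: t=2:+1/1209600 = 1/1209600
(3j)²=12/455 [(1 7 6; -1 2 -1)], sign=-1
⇒ 4πI² = 36/65
I = (+1)√(36/65/(4π)) = 0.20993732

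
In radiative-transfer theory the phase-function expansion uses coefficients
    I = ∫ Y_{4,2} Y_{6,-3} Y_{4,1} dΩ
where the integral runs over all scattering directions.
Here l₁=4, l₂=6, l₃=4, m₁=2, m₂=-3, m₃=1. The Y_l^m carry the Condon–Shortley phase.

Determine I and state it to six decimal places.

Checks pass: Σm=0; 14 even; l₃=4∈[2,10].
(2·4+1)(2·6+1)(2·4+1) = 1053
Δ: 6! 2! 6! / 15! → 1/1261260
sum: t=2:+1/4608 t=3:−1/1296 t=4:+1/4608 = -7/20736
3j²(4 6 4; 0 0 0) = Δ·Π!·Σ² = 20/1287  (sign -1)
sum: t=0:+1/51840 t=1:−1/5760 t=2:+1/11520 = -7/103680
3j²(4 6 4; 2 -3 1) = Δ·Π!·Σ² = 7/858  (sign +1)
combine: 4πI² = 1053·20/1287·7/858 = 210/1573
take √, sign -1: I = -0.10307192

-0.103072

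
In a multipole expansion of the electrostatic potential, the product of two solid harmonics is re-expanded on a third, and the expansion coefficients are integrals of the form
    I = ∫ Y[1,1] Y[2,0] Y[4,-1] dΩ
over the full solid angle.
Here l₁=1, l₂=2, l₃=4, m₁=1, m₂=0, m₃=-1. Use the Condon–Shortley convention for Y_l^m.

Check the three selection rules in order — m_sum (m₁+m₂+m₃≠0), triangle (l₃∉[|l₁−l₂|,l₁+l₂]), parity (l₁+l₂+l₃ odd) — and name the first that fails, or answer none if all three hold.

Σmᵢ = 0  ✓
l₃∈[|l₁−l₂|,l₁+l₂]=[1,3], have l₃=4  ✗
Σlᵢ = 7 ⇒ odd

triangle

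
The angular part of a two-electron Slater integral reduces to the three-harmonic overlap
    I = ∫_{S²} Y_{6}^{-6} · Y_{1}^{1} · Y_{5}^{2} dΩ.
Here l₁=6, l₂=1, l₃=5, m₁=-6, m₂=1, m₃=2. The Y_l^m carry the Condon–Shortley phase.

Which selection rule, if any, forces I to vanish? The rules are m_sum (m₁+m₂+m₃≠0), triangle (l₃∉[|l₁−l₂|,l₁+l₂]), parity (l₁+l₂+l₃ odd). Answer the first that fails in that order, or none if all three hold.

Σmᵢ = -3  ✗
l₃∈[|l₁−l₂|,l₁+l₂]=[5,7], have l₃=5
Σlᵢ = 12 ⇒ even

m_sum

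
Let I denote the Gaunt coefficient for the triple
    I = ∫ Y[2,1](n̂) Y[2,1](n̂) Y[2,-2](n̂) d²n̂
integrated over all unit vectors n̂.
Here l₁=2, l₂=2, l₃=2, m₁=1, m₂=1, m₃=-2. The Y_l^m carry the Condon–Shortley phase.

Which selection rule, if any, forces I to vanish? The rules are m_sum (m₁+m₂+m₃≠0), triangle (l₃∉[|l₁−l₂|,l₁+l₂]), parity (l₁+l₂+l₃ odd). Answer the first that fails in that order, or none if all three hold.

none

Σmᵢ = 0  ✓
l₃∈[|l₁−l₂|,l₁+l₂]=[0,4], have l₃=2  ✓
Σlᵢ = 6 ⇒ even  ✓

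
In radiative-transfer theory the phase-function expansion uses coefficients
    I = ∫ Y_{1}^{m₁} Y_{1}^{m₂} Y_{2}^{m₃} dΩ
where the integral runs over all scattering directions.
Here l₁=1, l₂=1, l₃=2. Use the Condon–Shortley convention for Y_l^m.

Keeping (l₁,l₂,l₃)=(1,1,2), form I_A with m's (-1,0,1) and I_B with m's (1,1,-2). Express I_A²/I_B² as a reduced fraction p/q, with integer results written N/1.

l's match ⇒ only the (l;m) 3-j factors differ between A and B.
A: triangle coeff Δ(1,1,2) = 1/30; Σ_t [0,0]: t=0:+1/2 = 1/2; (3j)²=1/10 [(1 1 2; -1 0 1)], sign=-1
B: triangle coeff Δ(1,1,2) = 1/30; Σ_t [0,0]: t=0:+1/4 = 1/4; (3j)²=1/5 [(1 1 2; 1 1 -2)], sign=+1
I_A²/I_B² = (1/10)/(1/5) = 1/2

1/2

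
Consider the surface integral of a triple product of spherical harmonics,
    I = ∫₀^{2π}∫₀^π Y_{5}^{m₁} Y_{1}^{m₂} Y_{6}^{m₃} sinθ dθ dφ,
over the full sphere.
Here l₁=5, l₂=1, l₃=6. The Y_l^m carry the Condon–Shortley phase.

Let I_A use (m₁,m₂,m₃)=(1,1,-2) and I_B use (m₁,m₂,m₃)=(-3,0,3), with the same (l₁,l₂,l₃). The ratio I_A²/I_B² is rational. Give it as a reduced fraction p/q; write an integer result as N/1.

28/27

l's match ⇒ only the (l;m) 3-j factors differ between A and B.
A: triangle coeff Δ(5,1,6) = 1/858; Σ_t [0,0]: t=0:+1/34560 = 1/34560; (3j)²=14/429 [(5 1 6; 1 1 -2)], sign=+1
B: triangle coeff Δ(5,1,6) = 1/858; Σ_t [0,0]: t=0:+1/80640 = 1/80640; (3j)²=9/286 [(5 1 6; -3 0 3)], sign=-1
I_A²/I_B² = (14/429)/(9/286) = 28/27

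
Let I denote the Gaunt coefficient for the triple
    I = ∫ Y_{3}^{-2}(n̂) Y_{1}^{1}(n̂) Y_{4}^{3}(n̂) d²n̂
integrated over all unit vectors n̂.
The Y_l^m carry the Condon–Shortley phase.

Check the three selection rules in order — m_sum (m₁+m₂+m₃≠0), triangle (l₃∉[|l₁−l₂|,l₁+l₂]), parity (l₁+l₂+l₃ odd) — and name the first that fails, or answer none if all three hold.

m₁+m₂+m₃ = -2 + 1 + 3 = 2  ✗
triangle: |3−1|=2 ≤ l₃=4 ≤ 3+1=4
parity: l₁+l₂+l₃ = 8 is even

m_sum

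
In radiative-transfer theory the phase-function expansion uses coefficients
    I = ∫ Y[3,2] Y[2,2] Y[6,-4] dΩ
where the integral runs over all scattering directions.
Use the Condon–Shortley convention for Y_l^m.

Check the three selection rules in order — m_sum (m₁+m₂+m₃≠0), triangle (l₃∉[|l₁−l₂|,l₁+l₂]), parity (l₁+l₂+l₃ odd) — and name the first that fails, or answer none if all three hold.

azimuthal sum: 2 + 2 − 4 = 0  ✓
1 ≤ 6 ≤ 5 (triangle on l)  ✗
L = 3 + 2 + 6 = 11 (odd)

triangle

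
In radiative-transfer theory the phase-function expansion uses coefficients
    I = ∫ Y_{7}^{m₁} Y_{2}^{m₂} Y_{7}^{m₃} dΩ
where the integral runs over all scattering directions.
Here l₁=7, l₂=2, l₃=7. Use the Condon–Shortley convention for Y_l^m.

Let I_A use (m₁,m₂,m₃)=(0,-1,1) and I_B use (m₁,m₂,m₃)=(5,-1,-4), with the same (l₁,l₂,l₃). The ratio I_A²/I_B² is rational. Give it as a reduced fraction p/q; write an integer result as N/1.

14/729

Shared (l₁,l₂,l₃)=(7,2,7): N and (l;000)² cancel in I_A²/I_B².
A: Δ = 2!·12!·2!/17! = 1/185640; Racah Σ t=0..1: t=0:+1/1209600 t=1:−1/1036800 = -1/7257600; ⇒ 3j(7 2 7; 0 -1 1)² = 1/2210, sgn -1
B: Δ = 2!·12!·2!/17! = 1/185640; Racah Σ t=0..1: t=0:+1/14515200 t=1:−1/79833600 = 1/17740800; ⇒ 3j(7 2 7; 5 -1 -4)² = 729/30940, sgn -1
I_A²/I_B² = (1/2210)/(729/30940) = 14/729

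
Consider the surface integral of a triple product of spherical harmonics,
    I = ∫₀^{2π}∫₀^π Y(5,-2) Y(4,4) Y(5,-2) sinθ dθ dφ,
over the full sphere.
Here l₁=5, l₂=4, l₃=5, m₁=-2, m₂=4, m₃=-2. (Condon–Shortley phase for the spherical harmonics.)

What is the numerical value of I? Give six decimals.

Rules hold: Σm=0, L=14 even, 1≤5≤9.
N = 11·9·11 = 1089
Δ = 4!·6!·4!/15! = 1/3153150
Racah Σ t=0..4: t=0:+1/69120 t=1:−1/1728 t=2:+1/576 t=3:−1/1728 t=4:+1/69120 = 7/11520
⇒ 3j(5 4 5; 0 0 0)² = 2/143, sgn -1
Racah Σ t=4..4: t=4:+1/20736 = 1/20736
⇒ 3j(5 4 5; -2 4 -2)² = 35/1287, sgn -1
4πI² = N·(3j₀)²·(3jₘ)² = 70/169
I = +1·√(0.414201/4π) = 0.18155187

0.181552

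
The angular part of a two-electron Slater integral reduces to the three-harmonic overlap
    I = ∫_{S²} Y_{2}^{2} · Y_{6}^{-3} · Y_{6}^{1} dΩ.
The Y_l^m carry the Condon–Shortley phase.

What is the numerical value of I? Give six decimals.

0.177674

Rules hold: Σm=0, L=14 even, 4≤6≤8.
N = 5·13·13 = 845
Δ = 2!·2!·10!/15! = 1/90090
Racah Σ t=0..2: t=0:+1/69120 t=1:−1/14400 t=2:+1/69120 = -7/172800
⇒ 3j(2 6 6; 0 0 0)² = 14/715, sgn -1
Racah Σ t=0..0: t=0:+1/120960 = 1/120960
⇒ 3j(2 6 6; 2 -3 1)² = 24/1001, sgn -1
4πI² = N·(3j₀)²·(3jₘ)² = 48/121
I = +1·√(0.396694/4π) = 0.17767364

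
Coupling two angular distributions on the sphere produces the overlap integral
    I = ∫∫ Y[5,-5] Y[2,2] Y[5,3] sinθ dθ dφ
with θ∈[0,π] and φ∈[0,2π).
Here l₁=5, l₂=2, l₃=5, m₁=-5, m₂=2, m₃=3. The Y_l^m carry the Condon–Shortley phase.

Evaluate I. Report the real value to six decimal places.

Checks pass: Σm=0; 12 even; l₃=5∈[3,7].
(2·5+1)(2·2+1)(2·5+1) = 605
Δ: 2! 8! 2! / 13! → 1/38610
sum: t=0:+1/2880 t=1:−1/576 t=2:+1/2880 = -1/960
3j²(5 2 5; 0 0 0) = Δ·Π!·Σ² = 10/429  (sign +1)
sum: t=2:+1/161280 = 1/161280
3j²(5 2 5; -5 2 3) = Δ·Π!·Σ² = 1/143  (sign +1)
combine: 4πI² = 605·10/429·1/143 = 50/507
take √, sign +1: I = 0.08858824

0.088588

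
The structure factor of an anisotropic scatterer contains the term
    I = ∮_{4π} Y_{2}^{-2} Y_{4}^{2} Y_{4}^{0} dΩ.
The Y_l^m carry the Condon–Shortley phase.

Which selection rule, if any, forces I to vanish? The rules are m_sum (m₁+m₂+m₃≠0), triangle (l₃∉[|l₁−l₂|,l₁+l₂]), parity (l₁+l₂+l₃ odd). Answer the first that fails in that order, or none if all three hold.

m₁+m₂+m₃ = -2 + 2 + 0 = 0  ✓
triangle: |2−4|=2 ≤ l₃=4 ≤ 2+4=6  ✓
parity: l₁+l₂+l₃ = 10 is even  ✓

none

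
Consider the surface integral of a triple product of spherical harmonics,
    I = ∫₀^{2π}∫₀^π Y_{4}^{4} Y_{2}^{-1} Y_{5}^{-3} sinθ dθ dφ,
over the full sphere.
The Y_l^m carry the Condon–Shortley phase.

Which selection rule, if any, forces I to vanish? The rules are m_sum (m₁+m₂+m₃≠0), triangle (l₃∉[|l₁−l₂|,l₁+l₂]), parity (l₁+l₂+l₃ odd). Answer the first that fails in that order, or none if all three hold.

m₁+m₂+m₃ = 4 − 1 − 3 = 0  ✓
triangle: |4−2|=2 ≤ l₃=5 ≤ 4+2=6  ✓
parity: l₁+l₂+l₃ = 11 is odd  ✗

parity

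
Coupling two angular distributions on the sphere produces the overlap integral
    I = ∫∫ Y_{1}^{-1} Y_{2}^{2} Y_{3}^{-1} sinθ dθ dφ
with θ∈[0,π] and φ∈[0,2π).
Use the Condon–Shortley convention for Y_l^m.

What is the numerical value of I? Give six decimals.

Checks pass: Σm=0; 6 even; l₃=3∈[1,3].
(2·1+1)(2·2+1)(2·3+1) = 105
Δ: 0! 2! 4! / 7! → 1/105
sum: t=0:+1/4 = 1/4
3j²(1 2 3; 0 0 0) = Δ·Π!·Σ² = 3/35  (sign -1)
sum: t=0:+1/48 = 1/48
3j²(1 2 3; -1 2 -1) = Δ·Π!·Σ² = 1/105  (sign +1)
combine: 4πI² = 105·3/35·1/105 = 3/35
take √, sign -1: I = -0.08258890

-0.082589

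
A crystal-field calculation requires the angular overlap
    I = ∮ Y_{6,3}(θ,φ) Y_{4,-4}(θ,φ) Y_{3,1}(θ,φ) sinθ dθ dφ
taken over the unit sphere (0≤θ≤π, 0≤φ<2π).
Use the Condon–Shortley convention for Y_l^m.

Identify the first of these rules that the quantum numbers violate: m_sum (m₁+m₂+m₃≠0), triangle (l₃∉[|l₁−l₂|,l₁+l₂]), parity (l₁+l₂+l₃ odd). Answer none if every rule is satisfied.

parity

azimuthal sum: 3 − 4 + 1 = 0  ✓
2 ≤ 3 ≤ 10 (triangle on l)  ✓
L = 6 + 4 + 3 = 13 (odd)  ✗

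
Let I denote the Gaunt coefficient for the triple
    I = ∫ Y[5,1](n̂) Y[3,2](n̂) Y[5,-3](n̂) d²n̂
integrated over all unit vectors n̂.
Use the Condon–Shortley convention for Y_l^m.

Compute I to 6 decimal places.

0.000000

l₁+l₂+l₃=13 is odd: 3j(l;000)=0 ⇒ I=0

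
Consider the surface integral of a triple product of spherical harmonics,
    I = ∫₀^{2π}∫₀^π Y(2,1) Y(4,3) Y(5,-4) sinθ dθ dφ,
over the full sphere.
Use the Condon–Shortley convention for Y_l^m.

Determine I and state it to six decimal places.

Σlᵢ=11 odd — θ-integrand is odd under cosθ→−cosθ; I=0

0.000000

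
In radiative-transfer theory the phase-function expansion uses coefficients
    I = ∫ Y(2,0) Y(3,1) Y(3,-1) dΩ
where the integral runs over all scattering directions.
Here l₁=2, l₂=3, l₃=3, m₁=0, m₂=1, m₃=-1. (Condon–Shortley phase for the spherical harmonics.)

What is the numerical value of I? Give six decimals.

Rules hold: Σm=0, L=8 even, 1≤3≤5.
N = 5·7·7 = 245
Δ = 2!·2!·4!/9! = 1/3780
Racah Σ t=0..2: t=0:+1/24 t=1:−1/4 t=2:+1/24 = -1/6
⇒ 3j(2 3 3; 0 0 0)² = 4/105, sgn +1
Racah Σ t=0..2: t=0:+1/96 t=1:−1/6 t=2:+1/16 = -3/32
⇒ 3j(2 3 3; 0 1 -1)² = 3/140, sgn -1
4πI² = N·(3j₀)²·(3jₘ)² = 1/5
I = -1·√(0.2/4π) = -0.12615663

-0.126157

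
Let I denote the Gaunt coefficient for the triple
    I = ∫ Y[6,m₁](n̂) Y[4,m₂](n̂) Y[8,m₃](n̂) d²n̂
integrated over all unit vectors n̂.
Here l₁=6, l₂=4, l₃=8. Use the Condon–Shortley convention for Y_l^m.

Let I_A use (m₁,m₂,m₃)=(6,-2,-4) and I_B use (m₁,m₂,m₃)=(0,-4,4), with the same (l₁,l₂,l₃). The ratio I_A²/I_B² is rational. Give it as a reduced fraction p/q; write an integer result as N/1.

33/196

l's match ⇒ only the (l;m) 3-j factors differ between A and B.
A: triangle coeff Δ(6,4,8) = 1/23279256; Σ_t [0,0]: t=0:+1/348364800 = 1/348364800; (3j)²=165/58786 [(6 4 8; 6 -2 -4)], sign=+1
B: triangle coeff Δ(6,4,8) = 1/23279256; Σ_t [0,0]: t=0:+1/24883200 = 1/24883200; (3j)²=70/4199 [(6 4 8; 0 -4 4)], sign=+1
I_A²/I_B² = (165/58786)/(70/4199) = 33/196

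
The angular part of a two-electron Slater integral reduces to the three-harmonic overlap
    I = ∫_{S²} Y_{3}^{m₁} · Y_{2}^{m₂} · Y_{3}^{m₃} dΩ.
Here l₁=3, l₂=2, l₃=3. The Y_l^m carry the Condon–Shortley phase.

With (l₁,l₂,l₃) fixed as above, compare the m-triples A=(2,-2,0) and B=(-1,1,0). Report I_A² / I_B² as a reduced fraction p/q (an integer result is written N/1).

Shared (l₁,l₂,l₃)=(3,2,3): N and (l;000)² cancel in I_A²/I_B².
A: Δ = 2!·4!·2!/9! = 1/3780; Racah Σ t=0..0: t=0:+1/24 = 1/24; ⇒ 3j(3 2 3; 2 -2 0)² = 1/21, sgn -1
B: Δ = 2!·4!·2!/9! = 1/3780; Racah Σ t=1..2: t=1:−1/12 t=2:+1/8 = 1/24; ⇒ 3j(3 2 3; -1 1 0)² = 1/210, sgn -1
I_A²/I_B² = (1/21)/(1/210) = 10/1

10/1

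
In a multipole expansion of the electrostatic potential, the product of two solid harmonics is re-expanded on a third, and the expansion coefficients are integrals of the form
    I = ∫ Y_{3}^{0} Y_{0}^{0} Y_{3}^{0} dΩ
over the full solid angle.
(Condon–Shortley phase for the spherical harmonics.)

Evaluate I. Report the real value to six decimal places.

Rules hold: Σm=0, L=6 even, 3≤3≤3.
N = 7·1·7 = 49
Δ = 0!·6!·0!/7! = 1/7
Racah Σ t=0..0: t=0:+1/36 = 1/36
⇒ 3j(3 0 3; 0 0 0)² = 1/7, sgn -1
(m-triple is (0,0,0) — same symbol as above.)
4πI² = N·(3j₀)²·(3jₘ)² = 1/1
I = +1·√(1/4π) = 0.28209479

0.282095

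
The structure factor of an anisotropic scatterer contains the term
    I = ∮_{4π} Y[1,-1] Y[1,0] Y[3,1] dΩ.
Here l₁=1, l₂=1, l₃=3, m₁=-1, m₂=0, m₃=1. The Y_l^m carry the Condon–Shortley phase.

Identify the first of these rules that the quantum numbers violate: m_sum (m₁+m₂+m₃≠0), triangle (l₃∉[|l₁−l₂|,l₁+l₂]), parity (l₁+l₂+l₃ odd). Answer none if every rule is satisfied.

Σmᵢ = 0  ✓
l₃∈[|l₁−l₂|,l₁+l₂]=[0,2], have l₃=3  ✗
Σlᵢ = 5 ⇒ odd

triangle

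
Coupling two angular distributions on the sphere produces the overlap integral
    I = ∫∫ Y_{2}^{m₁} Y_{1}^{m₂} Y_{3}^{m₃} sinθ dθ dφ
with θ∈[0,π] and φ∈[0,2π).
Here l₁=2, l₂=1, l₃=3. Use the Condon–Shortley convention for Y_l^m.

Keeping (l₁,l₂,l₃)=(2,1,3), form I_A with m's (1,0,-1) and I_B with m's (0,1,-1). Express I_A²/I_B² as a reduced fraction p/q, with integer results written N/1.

Same 2,1,3: normalisation and zero-m 3j drop out of the ratio.
A: Δ: 0! 4! 2! / 7! → 1/105; sum: t=0:+1/6 = 1/6; 3j²(2 1 3; 1 0 -1) = Δ·Π!·Σ² = 8/105  (sign +1)
B: Δ: 0! 4! 2! / 7! → 1/105; sum: t=0:+1/8 = 1/8; 3j²(2 1 3; 0 1 -1) = Δ·Π!·Σ² = 2/35  (sign +1)
I_A²/I_B² = (8/105)/(2/35) = 4/3

4/3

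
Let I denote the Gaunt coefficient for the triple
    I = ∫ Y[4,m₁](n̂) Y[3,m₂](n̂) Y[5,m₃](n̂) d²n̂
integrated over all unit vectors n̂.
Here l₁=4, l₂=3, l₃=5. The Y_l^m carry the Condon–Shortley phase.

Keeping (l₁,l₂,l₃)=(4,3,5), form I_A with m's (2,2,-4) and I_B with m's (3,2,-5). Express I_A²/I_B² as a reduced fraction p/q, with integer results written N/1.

16/35

Same 4,3,5: normalisation and zero-m 3j drop out of the ratio.
A: Δ: 2! 6! 4! / 13! → 1/180180; sum: t=1:−1/2880 t=2:+1/8640 = -1/4320; 3j²(4 3 5; 2 2 -4) = Δ·Π!·Σ² = 8/429  (sign +1)
B: Δ: 2! 6! 4! / 13! → 1/180180; sum: t=1:−1/17280 = -1/17280; 3j²(4 3 5; 3 2 -5) = Δ·Π!·Σ² = 35/858  (sign -1)
I_A²/I_B² = (8/429)/(35/858) = 16/35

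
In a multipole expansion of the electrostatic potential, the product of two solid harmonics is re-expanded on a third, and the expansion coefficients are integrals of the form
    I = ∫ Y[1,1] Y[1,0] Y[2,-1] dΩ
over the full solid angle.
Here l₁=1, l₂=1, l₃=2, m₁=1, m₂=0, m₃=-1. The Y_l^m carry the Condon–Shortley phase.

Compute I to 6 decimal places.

m-sum 0 ✓  L=4 even ✓  0≤2≤2 ✓
Π(2lᵢ+1) = 3×3×5 = 45
triangle coeff Δ(1,1,2) = 1/30
Σ_t [0,0]: t=0:+1/1 = 1/1
(3j)²=2/15 [(1 1 2; 0 0 0)], sign=+1
Σ_t [0,0]: t=0:+1/2 = 1/2
(3j)²=1/10 [(1 1 2; 1 0 -1)], sign=-1
⇒ 4πI² = 3/5
I = (-1)√(3/5/(4π)) = -0.21850969

-0.218510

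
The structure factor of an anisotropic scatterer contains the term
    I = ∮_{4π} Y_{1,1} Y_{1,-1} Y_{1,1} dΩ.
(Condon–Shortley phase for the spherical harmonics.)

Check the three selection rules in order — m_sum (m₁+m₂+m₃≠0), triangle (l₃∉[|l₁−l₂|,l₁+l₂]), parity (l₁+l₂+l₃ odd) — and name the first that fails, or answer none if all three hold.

m_sum

azimuthal sum: 1 − 1 + 1 = 1  ✗
0 ≤ 1 ≤ 2 (triangle on l)
L = 1 + 1 + 1 = 3 (odd)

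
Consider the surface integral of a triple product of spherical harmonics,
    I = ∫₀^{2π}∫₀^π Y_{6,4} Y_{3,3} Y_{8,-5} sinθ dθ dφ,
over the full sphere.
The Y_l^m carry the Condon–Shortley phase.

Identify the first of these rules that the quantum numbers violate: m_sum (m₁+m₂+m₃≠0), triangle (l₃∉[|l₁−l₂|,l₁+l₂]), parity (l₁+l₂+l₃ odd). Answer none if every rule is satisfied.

Σmᵢ = 2  ✗
l₃∈[|l₁−l₂|,l₁+l₂]=[3,9], have l₃=8
Σlᵢ = 17 ⇒ odd

m_sum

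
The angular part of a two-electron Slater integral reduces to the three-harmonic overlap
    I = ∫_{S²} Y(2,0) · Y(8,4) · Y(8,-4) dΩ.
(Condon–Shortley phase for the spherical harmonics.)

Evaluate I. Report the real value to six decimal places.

0.053119

Checks pass: Σm=0; 18 even; l₃=8∈[6,10].
(2·2+1)(2·8+1)(2·8+1) = 1445
Δ: 2! 2! 14! / 19! → 1/348840
sum: t=0:+1/116121600 t=1:−1/25401600 t=2:+1/116121600 = -1/45158400
3j²(2 8 8; 0 0 0) = Δ·Π!·Σ² = 24/1615  (sign -1)
sum: t=0:+1/3832012800 t=1:−1/239500800 t=2:+1/348364800 = -1/958003200
3j²(2 8 8; 0 4 -4) = Δ·Π!·Σ² = 8/4845  (sign -1)
combine: 4πI² = 1445·24/1615·8/4845 = 64/1805
take √, sign +1: I = 0.05311858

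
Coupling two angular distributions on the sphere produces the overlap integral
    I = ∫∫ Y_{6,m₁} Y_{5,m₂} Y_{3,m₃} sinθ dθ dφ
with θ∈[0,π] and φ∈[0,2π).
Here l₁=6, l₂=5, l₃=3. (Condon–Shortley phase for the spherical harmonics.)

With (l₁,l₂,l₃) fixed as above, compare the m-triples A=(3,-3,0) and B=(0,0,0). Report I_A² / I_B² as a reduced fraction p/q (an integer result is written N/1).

3/49

Shared (l₁,l₂,l₃)=(6,5,3): N and (l;000)² cancel in I_A²/I_B².
A: Δ = 8!·4!·2!/15! = 1/675675; Racah Σ t=0..2: t=0:+1/483840 t=1:−1/20160 t=2:+1/17280 = 1/96768; ⇒ 3j(6 5 3; 3 -3 0)² = 1/1001, sgn -1
B: Δ = 8!·4!·2!/15! = 1/675675; Racah Σ t=3..5: t=3:−1/8640 t=4:+1/2304 t=5:−1/8640 = 7/34560; ⇒ 3j(6 5 3; 0 0 0)² = 7/429, sgn -1
I_A²/I_B² = (1/1001)/(7/429) = 3/49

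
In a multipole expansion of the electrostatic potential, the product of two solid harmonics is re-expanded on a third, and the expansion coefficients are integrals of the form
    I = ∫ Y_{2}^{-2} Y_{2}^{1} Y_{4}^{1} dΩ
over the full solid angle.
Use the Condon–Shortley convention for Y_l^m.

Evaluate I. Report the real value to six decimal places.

Checks pass: Σm=0; 8 even; l₃=4∈[0,4].
(2·2+1)(2·2+1)(2·4+1) = 225
Δ: 0! 4! 4! / 9! → 1/630
sum: t=0:+1/16 = 1/16
3j²(2 2 4; 0 0 0) = Δ·Π!·Σ² = 2/35  (sign +1)
sum: t=0:+1/144 = 1/144
3j²(2 2 4; -2 1 1) = Δ·Π!·Σ² = 1/126  (sign -1)
combine: 4πI² = 225·2/35·1/126 = 5/49
take √, sign -1: I = -0.09011188

-0.090112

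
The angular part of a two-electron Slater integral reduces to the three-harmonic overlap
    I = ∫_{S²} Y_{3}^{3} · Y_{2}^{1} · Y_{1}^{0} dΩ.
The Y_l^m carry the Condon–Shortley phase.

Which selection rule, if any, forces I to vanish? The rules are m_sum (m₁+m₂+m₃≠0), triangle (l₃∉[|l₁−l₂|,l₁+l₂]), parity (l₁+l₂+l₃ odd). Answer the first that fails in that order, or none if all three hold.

m_sum

azimuthal sum: 3 + 1 + 0 = 4  ✗
1 ≤ 1 ≤ 5 (triangle on l)
L = 3 + 2 + 1 = 6 (even)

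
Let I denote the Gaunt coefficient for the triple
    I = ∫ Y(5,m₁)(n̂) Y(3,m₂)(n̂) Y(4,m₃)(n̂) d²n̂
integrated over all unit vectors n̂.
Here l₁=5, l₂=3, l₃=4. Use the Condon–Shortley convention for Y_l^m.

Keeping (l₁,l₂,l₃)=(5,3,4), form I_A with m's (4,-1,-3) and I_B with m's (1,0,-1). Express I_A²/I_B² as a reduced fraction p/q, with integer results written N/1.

49/361

l's match ⇒ only the (l;m) 3-j factors differ between A and B.
A: triangle coeff Δ(5,3,4) = 1/180180; Σ_t [0,1]: t=0:+1/5760 t=1:−1/4320 = -1/17280; (3j)²=7/4290 [(5 3 4; 4 -1 -3)], sign=+1
B: triangle coeff Δ(5,3,4) = 1/180180; Σ_t [1,3]: t=1:−1/432 t=2:+1/192 t=3:−1/1440 = 19/8640; (3j)²=361/30030 [(5 3 4; 1 0 -1)], sign=-1
I_A²/I_B² = (7/4290)/(361/30030) = 49/361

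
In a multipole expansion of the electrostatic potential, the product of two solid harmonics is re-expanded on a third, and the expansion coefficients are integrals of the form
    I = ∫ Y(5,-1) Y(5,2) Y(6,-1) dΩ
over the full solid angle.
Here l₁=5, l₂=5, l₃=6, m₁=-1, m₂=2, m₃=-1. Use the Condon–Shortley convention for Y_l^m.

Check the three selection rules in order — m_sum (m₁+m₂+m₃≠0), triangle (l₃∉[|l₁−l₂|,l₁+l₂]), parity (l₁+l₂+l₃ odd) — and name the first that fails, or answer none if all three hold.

none

Σmᵢ = 0  ✓
l₃∈[|l₁−l₂|,l₁+l₂]=[0,10], have l₃=6  ✓
Σlᵢ = 16 ⇒ even  ✓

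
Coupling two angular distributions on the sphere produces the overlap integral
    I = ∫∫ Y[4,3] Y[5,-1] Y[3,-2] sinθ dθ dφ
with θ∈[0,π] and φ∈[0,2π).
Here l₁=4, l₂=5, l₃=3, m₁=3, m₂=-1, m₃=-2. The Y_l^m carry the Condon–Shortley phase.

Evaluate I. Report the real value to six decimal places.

Checks pass: Σm=0; 12 even; l₃=3∈[1,9].
(2·4+1)(2·5+1)(2·3+1) = 693
Δ: 6! 2! 4! / 13! → 1/180180
sum: t=2:+1/576 t=3:−1/144 t=4:+1/576 = -1/288
3j²(4 5 3; 0 0 0) = Δ·Π!·Σ² = 20/1001  (sign +1)
sum: t=0:+1/17280 t=1:−1/1440 = -11/17280
3j²(4 5 3; 3 -1 -2) = Δ·Π!·Σ² = 11/468  (sign +1)
combine: 4πI² = 693·20/1001·11/468 = 55/169
take √, sign +1: I = 0.16092854

0.160929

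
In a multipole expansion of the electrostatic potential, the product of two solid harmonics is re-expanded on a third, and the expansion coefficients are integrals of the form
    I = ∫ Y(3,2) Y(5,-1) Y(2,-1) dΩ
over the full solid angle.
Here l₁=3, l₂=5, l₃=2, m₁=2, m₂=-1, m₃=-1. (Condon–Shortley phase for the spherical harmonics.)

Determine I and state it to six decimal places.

Checks pass: Σm=0; 10 even; l₃=2∈[2,8].
(2·3+1)(2·5+1)(2·2+1) = 385
Δ: 6! 0! 4! / 11! → 1/2310
sum: t=3:−1/144 = -1/144
3j²(3 5 2; 0 0 0) = Δ·Π!·Σ² = 10/231  (sign -1)
sum: t=1:−1/720 = -1/720
3j²(3 5 2; 2 -1 -1) = Δ·Π!·Σ² = 4/385  (sign +1)
combine: 4πI² = 385·10/231·4/385 = 40/231
take √, sign -1: I = -0.11738675

-0.117387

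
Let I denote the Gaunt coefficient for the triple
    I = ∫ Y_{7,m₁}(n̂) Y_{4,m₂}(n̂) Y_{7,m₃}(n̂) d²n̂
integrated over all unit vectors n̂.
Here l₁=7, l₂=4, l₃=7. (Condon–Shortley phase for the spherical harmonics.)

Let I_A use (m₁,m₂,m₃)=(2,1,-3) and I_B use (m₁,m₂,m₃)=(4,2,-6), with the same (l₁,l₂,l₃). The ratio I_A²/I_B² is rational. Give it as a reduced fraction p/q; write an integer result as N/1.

125000/190333

l's match ⇒ only the (l;m) 3-j factors differ between A and B.
A: triangle coeff Δ(7,4,7) = 1/58198140; Σ_t [1,4]: t=1:−1/2488320 t=2:+1/725760 t=3:−1/1935360 t=4:+1/52254720 = 5/10450944; (3j)²=31250/2909907 [(7 4 7; 2 1 -3)], sign=+1
B: triangle coeff Δ(7,4,7) = 1/58198140; Σ_t [2,3]: t=2:+1/34836480 t=3:−1/130636800 = 11/522547200; (3j)²=1331/81396 [(7 4 7; 4 2 -6)], sign=-1
I_A²/I_B² = (31250/2909907)/(1331/81396) = 125000/190333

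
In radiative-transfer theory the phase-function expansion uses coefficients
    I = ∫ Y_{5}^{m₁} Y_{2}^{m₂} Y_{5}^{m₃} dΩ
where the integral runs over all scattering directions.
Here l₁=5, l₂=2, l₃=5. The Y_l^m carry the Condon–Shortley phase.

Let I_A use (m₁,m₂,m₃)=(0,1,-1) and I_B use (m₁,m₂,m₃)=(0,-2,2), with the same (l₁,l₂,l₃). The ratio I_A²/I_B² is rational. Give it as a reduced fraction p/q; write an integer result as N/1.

1/28

l's match ⇒ only the (l;m) 3-j factors differ between A and B.
A: triangle coeff Δ(5,2,5) = 1/38610; Σ_t [1,2]: t=1:−1/1152 t=2:+1/1440 = -1/5760; (3j)²=1/858 [(5 2 5; 0 1 -1)], sign=-1
B: triangle coeff Δ(5,2,5) = 1/38610; Σ_t [0,0]: t=0:+1/2880 = 1/2880; (3j)²=14/429 [(5 2 5; 0 -2 2)], sign=-1
I_A²/I_B² = (1/858)/(14/429) = 1/28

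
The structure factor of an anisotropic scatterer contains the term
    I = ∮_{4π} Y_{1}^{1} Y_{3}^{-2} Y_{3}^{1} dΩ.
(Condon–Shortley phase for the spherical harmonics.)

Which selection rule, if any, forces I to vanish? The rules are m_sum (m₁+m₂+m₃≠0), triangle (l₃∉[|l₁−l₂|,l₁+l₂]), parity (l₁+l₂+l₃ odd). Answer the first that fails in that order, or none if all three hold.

parity

Σmᵢ = 0  ✓
l₃∈[|l₁−l₂|,l₁+l₂]=[2,4], have l₃=3  ✓
Σlᵢ = 7 ⇒ odd  ✗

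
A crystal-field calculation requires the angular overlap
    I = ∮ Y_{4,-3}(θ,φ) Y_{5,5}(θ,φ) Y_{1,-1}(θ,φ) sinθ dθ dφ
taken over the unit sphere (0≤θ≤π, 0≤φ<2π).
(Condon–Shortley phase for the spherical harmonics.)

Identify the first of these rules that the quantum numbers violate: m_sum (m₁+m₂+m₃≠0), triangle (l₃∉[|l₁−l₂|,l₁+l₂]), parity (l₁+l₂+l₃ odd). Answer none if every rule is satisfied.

m_sum

m₁+m₂+m₃ = -3 + 5 − 1 = 1  ✗
triangle: |4−5|=1 ≤ l₃=1 ≤ 4+5=9
parity: l₁+l₂+l₃ = 10 is even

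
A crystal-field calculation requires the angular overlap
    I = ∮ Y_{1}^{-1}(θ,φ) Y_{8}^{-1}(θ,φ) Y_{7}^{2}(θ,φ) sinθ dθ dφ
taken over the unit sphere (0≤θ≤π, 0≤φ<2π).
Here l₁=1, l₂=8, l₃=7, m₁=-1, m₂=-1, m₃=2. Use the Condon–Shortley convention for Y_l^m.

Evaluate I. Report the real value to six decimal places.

Checks pass: Σm=0; 16 even; l₃=7∈[7,9].
(2·1+1)(2·8+1)(2·7+1) = 765
Δ: 2! 0! 14! / 17! → 1/2040
sum: t=1:−1/25401600 = -1/25401600
3j²(1 8 7; 0 0 0) = Δ·Π!·Σ² = 8/255  (sign +1)
sum: t=2:+1/87091200 = 1/87091200
3j²(1 8 7; -1 -1 2) = Δ·Π!·Σ² = 7/680  (sign -1)
combine: 4πI² = 765·8/255·7/680 = 21/85
take √, sign -1: I = -0.14021525

-0.140215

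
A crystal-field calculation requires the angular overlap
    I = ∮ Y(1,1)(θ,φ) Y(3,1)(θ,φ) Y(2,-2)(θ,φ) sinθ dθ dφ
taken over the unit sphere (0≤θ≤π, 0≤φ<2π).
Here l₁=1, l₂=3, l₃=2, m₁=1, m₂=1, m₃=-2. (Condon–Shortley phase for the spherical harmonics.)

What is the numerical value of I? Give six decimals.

Checks pass: Σm=0; 6 even; l₃=2∈[2,4].
(2·1+1)(2·3+1)(2·2+1) = 105
Δ: 2! 0! 4! / 7! → 1/105
sum: t=1:−1/4 = -1/4
3j²(1 3 2; 0 0 0) = Δ·Π!·Σ² = 3/35  (sign -1)
sum: t=0:+1/48 = 1/48
3j²(1 3 2; 1 1 -2) = Δ·Π!·Σ² = 1/105  (sign +1)
combine: 4πI² = 105·3/35·1/105 = 3/35
take √, sign -1: I = -0.08258890

-0.082589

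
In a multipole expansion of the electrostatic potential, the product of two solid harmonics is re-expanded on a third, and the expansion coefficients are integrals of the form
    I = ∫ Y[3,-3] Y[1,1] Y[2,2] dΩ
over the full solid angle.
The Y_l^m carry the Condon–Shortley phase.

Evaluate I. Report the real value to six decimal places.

-0.319865

Checks pass: Σm=0; 6 even; l₃=2∈[2,4].
(2·3+1)(2·1+1)(2·2+1) = 105
Δ: 2! 4! 0! / 7! → 1/105
sum: t=1:−1/4 = -1/4
3j²(3 1 2; 0 0 0) = Δ·Π!·Σ² = 3/35  (sign -1)
sum: t=2:+1/48 = 1/48
3j²(3 1 2; -3 1 2) = Δ·Π!·Σ² = 1/7  (sign +1)
combine: 4πI² = 105·3/35·1/7 = 9/7
take √, sign -1: I = -0.31986543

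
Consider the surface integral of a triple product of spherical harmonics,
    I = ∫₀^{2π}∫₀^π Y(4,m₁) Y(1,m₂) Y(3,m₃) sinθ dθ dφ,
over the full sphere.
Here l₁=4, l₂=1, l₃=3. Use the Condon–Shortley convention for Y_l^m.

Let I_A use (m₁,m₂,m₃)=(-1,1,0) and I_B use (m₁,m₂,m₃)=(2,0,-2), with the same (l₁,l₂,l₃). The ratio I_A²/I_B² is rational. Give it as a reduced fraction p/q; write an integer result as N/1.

l's match ⇒ only the (l;m) 3-j factors differ between A and B.
A: triangle coeff Δ(4,1,3) = 1/252; Σ_t [2,2]: t=2:+1/72 = 1/72; (3j)²=5/126 [(4 1 3; -1 1 0)], sign=-1
B: triangle coeff Δ(4,1,3) = 1/252; Σ_t [1,1]: t=1:−1/120 = -1/120; (3j)²=1/21 [(4 1 3; 2 0 -2)], sign=+1
I_A²/I_B² = (5/126)/(1/21) = 5/6

5/6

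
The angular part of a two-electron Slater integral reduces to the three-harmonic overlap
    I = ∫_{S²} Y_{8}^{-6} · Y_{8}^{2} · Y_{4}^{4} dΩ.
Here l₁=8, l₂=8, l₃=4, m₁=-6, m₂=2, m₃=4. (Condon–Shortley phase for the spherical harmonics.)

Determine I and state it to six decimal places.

Rules hold: Σm=0, L=20 even, 0≤4≤16.
N = 17·17·9 = 2601
Δ = 12!·4!·4!/21! = 1/185175900
Racah Σ t=4..8: t=4:+1/557383680 t=5:−1/21772800 t=6:+1/8294400 t=7:−1/21772800 t=8:+1/557383680 = 1/30965760
⇒ 3j(8 8 4; 0 0 0)² = 36/4199, sgn +1
Racah Σ t=10..10: t=10:+1/4180377600 = 1/4180377600
⇒ 3j(8 8 4; -6 2 4)² = 11/1938, sgn +1
4πI² = N·(3j₀)²·(3jₘ)² = 594/4693
I = +1·√(0.126571/4π) = 0.10036055

0.100361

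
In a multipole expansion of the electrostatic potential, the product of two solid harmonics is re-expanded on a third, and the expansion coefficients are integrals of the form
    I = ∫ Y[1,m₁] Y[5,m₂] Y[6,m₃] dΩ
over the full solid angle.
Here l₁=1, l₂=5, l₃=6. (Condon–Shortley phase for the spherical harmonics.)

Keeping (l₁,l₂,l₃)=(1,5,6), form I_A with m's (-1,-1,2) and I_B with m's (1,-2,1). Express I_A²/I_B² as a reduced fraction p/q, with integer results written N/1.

14/5

Same 1,5,6: normalisation and zero-m 3j drop out of the ratio.
A: Δ: 0! 2! 10! / 13! → 1/858; sum: t=0:+1/34560 = 1/34560; 3j²(1 5 6; -1 -1 2) = Δ·Π!·Σ² = 14/429  (sign +1)
B: Δ: 0! 2! 10! / 13! → 1/858; sum: t=0:+1/60480 = 1/60480; 3j²(1 5 6; 1 -2 1) = Δ·Π!·Σ² = 5/429  (sign -1)
I_A²/I_B² = (14/429)/(5/429) = 14/5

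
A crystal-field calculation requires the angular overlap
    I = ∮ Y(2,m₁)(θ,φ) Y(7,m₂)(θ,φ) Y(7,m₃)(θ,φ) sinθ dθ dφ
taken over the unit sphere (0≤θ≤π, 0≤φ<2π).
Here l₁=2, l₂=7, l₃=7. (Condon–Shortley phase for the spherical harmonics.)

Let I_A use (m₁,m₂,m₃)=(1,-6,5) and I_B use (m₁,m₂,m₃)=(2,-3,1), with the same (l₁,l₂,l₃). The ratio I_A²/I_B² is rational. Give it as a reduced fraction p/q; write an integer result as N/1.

1573/1350

Shared (l₁,l₂,l₃)=(2,7,7): N and (l;000)² cancel in I_A²/I_B².
A: Δ = 2!·2!·12!/17! = 1/185640; Racah Σ t=0..1: t=0:+1/79833600 t=1:−1/958003200 = 1/87091200; ⇒ 3j(2 7 7; 1 -6 5)² = 121/4760, sgn +1
B: Δ = 2!·2!·12!/17! = 1/185640; Racah Σ t=0..0: t=0:+1/3870720 = 1/3870720; ⇒ 3j(2 7 7; 2 -3 1)² = 135/6188, sgn +1
I_A²/I_B² = (121/4760)/(135/6188) = 1573/1350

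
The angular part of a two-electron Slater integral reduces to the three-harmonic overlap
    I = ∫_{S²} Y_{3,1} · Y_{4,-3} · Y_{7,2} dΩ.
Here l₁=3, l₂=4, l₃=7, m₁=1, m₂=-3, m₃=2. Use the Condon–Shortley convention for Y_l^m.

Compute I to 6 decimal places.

0.090400

Rules hold: Σm=0, L=14 even, 1≤7≤7.
N = 7·9·15 = 945
Δ = 0!·6!·8!/15! = 1/45045
Racah Σ t=0..0: t=0:+1/20736 = 1/20736
⇒ 3j(3 4 7; 0 0 0)² = 35/1287, sgn -1
Racah Σ t=0..0: t=0:+1/241920 = 1/241920
⇒ 3j(3 4 7; 1 -3 2)² = 4/1001, sgn -1
4πI² = N·(3j₀)²·(3jₘ)² = 2100/20449
I = +1·√(0.102695/4π) = 0.09040005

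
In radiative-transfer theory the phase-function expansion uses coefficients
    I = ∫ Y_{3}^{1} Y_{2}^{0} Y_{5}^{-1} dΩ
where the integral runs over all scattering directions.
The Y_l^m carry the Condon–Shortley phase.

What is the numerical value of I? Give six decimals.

Rules hold: Σm=0, L=10 even, 1≤5≤5.
N = 7·5·11 = 385
Δ = 0!·6!·4!/11! = 1/2310
Racah Σ t=0..0: t=0:+1/144 = 1/144
⇒ 3j(3 2 5; 0 0 0)² = 10/231, sgn -1
Racah Σ t=0..0: t=0:+1/192 = 1/192
⇒ 3j(3 2 5; 1 0 -1)² = 3/77, sgn +1
4πI² = N·(3j₀)²·(3jₘ)² = 50/77
I = -1·√(0.649351/4π) = -0.22731846

-0.227318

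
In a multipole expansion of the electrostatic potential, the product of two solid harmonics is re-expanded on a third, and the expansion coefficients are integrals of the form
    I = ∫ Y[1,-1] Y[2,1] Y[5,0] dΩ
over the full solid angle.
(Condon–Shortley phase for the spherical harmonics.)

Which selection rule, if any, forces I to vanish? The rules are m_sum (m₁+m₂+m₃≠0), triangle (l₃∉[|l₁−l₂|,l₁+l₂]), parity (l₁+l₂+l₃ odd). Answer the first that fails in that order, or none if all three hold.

triangle

Σmᵢ = 0  ✓
l₃∈[|l₁−l₂|,l₁+l₂]=[1,3], have l₃=5  ✗
Σlᵢ = 8 ⇒ even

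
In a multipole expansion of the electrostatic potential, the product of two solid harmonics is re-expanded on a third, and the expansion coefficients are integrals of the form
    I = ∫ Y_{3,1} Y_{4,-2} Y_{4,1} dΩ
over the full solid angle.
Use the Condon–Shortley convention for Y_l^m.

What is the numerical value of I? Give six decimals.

0.000000

l₁+l₂+l₃=11 is odd: 3j(l;000)=0 ⇒ I=0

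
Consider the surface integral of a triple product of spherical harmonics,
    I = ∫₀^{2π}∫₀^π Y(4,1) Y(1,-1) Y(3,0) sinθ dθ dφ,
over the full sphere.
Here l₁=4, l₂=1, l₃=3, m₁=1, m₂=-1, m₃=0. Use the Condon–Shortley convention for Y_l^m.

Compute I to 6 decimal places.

-0.194664

Rules hold: Σm=0, L=8 even, 3≤3≤5.
N = 9·3·7 = 189
Δ = 2!·6!·0!/9! = 1/252
Racah Σ t=1..1: t=1:−1/36 = -1/36
⇒ 3j(4 1 3; 0 0 0)² = 4/63, sgn +1
Racah Σ t=0..0: t=0:+1/72 = 1/72
⇒ 3j(4 1 3; 1 -1 0)² = 5/126, sgn -1
4πI² = N·(3j₀)²·(3jₘ)² = 10/21
I = -1·√(0.47619/4π) = -0.19466390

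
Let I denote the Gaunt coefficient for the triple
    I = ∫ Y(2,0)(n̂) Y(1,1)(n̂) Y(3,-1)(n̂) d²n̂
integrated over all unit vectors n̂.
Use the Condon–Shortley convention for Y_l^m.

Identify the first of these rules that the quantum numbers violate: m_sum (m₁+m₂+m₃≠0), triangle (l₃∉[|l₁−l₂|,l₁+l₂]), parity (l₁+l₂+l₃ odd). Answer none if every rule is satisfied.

none

azimuthal sum: 0 + 1 − 1 = 0  ✓
1 ≤ 3 ≤ 3 (triangle on l)  ✓
L = 2 + 1 + 3 = 6 (even)  ✓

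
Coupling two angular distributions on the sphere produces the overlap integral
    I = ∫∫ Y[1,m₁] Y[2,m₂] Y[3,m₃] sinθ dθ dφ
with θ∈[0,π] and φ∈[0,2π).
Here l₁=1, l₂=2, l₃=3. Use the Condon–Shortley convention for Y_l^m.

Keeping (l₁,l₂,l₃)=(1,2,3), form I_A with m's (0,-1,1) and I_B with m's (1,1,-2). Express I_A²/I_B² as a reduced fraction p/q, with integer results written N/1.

4/5

Same 1,2,3: normalisation and zero-m 3j drop out of the ratio.
A: Δ: 0! 2! 4! / 7! → 1/105; sum: t=0:+1/6 = 1/6; 3j²(1 2 3; 0 -1 1) = Δ·Π!·Σ² = 8/105  (sign +1)
B: Δ: 0! 2! 4! / 7! → 1/105; sum: t=0:+1/12 = 1/12; 3j²(1 2 3; 1 1 -2) = Δ·Π!·Σ² = 2/21  (sign -1)
I_A²/I_B² = (8/105)/(2/21) = 4/5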